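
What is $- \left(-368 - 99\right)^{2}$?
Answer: $-218089$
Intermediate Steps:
$- \left(-368 - 99\right)^{2} = - \left(-467\right)^{2} = \left(-1\right) 218089 = -218089$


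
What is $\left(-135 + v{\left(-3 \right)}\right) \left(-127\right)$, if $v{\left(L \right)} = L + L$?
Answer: $17907$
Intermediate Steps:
$v{\left(L \right)} = 2 L$
$\left(-135 + v{\left(-3 \right)}\right) \left(-127\right) = \left(-135 + 2 \left(-3\right)\right) \left(-127\right) = \left(-135 - 6\right) \left(-127\right) = \left(-141\right) \left(-127\right) = 17907$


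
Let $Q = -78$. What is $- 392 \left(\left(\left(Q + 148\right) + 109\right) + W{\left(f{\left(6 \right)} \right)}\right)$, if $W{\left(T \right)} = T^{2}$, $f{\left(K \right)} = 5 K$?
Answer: $-422968$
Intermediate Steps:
$- 392 \left(\left(\left(Q + 148\right) + 109\right) + W{\left(f{\left(6 \right)} \right)}\right) = - 392 \left(\left(\left(-78 + 148\right) + 109\right) + \left(5 \cdot 6\right)^{2}\right) = - 392 \left(\left(70 + 109\right) + 30^{2}\right) = - 392 \left(179 + 900\right) = \left(-392\right) 1079 = -422968$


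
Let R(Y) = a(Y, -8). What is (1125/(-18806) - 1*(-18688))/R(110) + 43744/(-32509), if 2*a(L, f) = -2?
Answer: -11425961255791/611364254 ≈ -18689.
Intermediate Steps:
a(L, f) = -1 (a(L, f) = (½)*(-2) = -1)
R(Y) = -1
(1125/(-18806) - 1*(-18688))/R(110) + 43744/(-32509) = (1125/(-18806) - 1*(-18688))/(-1) + 43744/(-32509) = (1125*(-1/18806) + 18688)*(-1) + 43744*(-1/32509) = (-1125/18806 + 18688)*(-1) - 43744/32509 = (351445403/18806)*(-1) - 43744/32509 = -351445403/18806 - 43744/32509 = -11425961255791/611364254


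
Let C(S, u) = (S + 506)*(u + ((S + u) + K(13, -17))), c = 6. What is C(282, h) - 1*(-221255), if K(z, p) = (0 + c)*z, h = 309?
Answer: 991919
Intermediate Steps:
K(z, p) = 6*z (K(z, p) = (0 + 6)*z = 6*z)
C(S, u) = (506 + S)*(78 + S + 2*u) (C(S, u) = (S + 506)*(u + ((S + u) + 6*13)) = (506 + S)*(u + ((S + u) + 78)) = (506 + S)*(u + (78 + S + u)) = (506 + S)*(78 + S + 2*u))
C(282, h) - 1*(-221255) = (39468 + 282² + 584*282 + 1012*309 + 2*282*309) - 1*(-221255) = (39468 + 79524 + 164688 + 312708 + 174276) + 221255 = 770664 + 221255 = 991919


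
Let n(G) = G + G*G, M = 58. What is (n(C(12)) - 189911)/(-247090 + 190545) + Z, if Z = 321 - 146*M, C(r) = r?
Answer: -92096472/11309 ≈ -8143.6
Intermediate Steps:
n(G) = G + G**2
Z = -8147 (Z = 321 - 146*58 = 321 - 8468 = -8147)
(n(C(12)) - 189911)/(-247090 + 190545) + Z = (12*(1 + 12) - 189911)/(-247090 + 190545) - 8147 = (12*13 - 189911)/(-56545) - 8147 = (156 - 189911)*(-1/56545) - 8147 = -189755*(-1/56545) - 8147 = 37951/11309 - 8147 = -92096472/11309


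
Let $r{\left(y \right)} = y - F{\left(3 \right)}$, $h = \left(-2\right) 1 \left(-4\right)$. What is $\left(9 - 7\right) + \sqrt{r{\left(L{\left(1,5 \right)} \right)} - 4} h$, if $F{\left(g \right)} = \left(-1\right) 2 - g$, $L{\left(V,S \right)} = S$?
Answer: $2 + 8 \sqrt{6} \approx 21.596$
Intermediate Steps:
$F{\left(g \right)} = -2 - g$
$h = 8$ ($h = \left(-2\right) \left(-4\right) = 8$)
$r{\left(y \right)} = 5 + y$ ($r{\left(y \right)} = y - \left(-2 - 3\right) = y - -5 = y + 5 = 5 + y$)
$\left(9 - 7\right) + \sqrt{r{\left(L{\left(1,5 \right)} \right)} - 4} h = \left(9 - 7\right) + \sqrt{\left(5 + 5\right) - 4} \cdot 8 = \left(9 - 7\right) + \sqrt{10 - 4} \cdot 8 = 2 + \sqrt{6} \cdot 8 = 2 + 8 \sqrt{6}$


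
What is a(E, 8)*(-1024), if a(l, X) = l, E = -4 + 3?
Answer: 1024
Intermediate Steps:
E = -1
a(E, 8)*(-1024) = -1*(-1024) = 1024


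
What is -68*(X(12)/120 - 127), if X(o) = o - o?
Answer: 8636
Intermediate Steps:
X(o) = 0
-68*(X(12)/120 - 127) = -68*(0/120 - 127) = -68*(0*(1/120) - 127) = -68*(0 - 127) = -68*(-127) = 8636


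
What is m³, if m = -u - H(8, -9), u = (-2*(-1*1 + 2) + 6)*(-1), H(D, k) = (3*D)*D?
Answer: -6644672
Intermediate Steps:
H(D, k) = 3*D²
u = -4 (u = (-2*(-1 + 2) + 6)*(-1) = (-2*1 + 6)*(-1) = (-2 + 6)*(-1) = 4*(-1) = -4)
m = -188 (m = -1*(-4) - 3*8² = 4 - 3*64 = 4 - 1*192 = 4 - 192 = -188)
m³ = (-188)³ = -6644672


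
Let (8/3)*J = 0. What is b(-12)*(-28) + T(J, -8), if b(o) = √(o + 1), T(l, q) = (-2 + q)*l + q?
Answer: -8 - 28*I*√11 ≈ -8.0 - 92.865*I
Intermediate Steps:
J = 0 (J = (3/8)*0 = 0)
T(l, q) = q + l*(-2 + q) (T(l, q) = l*(-2 + q) + q = q + l*(-2 + q))
b(o) = √(1 + o)
b(-12)*(-28) + T(J, -8) = √(1 - 12)*(-28) + (-8 - 2*0 + 0*(-8)) = √(-11)*(-28) + (-8 + 0 + 0) = (I*√11)*(-28) - 8 = -28*I*√11 - 8 = -8 - 28*I*√11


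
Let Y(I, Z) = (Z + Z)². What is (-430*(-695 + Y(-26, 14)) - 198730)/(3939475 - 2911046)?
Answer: -237000/1028429 ≈ -0.23045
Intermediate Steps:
Y(I, Z) = 4*Z² (Y(I, Z) = (2*Z)² = 4*Z²)
(-430*(-695 + Y(-26, 14)) - 198730)/(3939475 - 2911046) = (-430*(-695 + 4*14²) - 198730)/(3939475 - 2911046) = (-430*(-695 + 4*196) - 198730)/1028429 = (-430*(-695 + 784) - 198730)*(1/1028429) = (-430*89 - 198730)*(1/1028429) = (-38270 - 198730)*(1/1028429) = -237000*1/1028429 = -237000/1028429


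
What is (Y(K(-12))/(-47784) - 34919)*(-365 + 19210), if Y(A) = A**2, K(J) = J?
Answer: -1310174786075/1991 ≈ -6.5805e+8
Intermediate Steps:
(Y(K(-12))/(-47784) - 34919)*(-365 + 19210) = ((-12)**2/(-47784) - 34919)*(-365 + 19210) = (144*(-1/47784) - 34919)*18845 = (-6/1991 - 34919)*18845 = -69523735/1991*18845 = -1310174786075/1991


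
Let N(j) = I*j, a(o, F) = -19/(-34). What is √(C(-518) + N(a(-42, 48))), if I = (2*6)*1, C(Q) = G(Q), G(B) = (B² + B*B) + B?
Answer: 2*√38735877/17 ≈ 732.21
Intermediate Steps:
G(B) = B + 2*B² (G(B) = (B² + B²) + B = 2*B² + B = B + 2*B²)
C(Q) = Q*(1 + 2*Q)
I = 12 (I = 12*1 = 12)
a(o, F) = 19/34 (a(o, F) = -19*(-1/34) = 19/34)
N(j) = 12*j
√(C(-518) + N(a(-42, 48))) = √(-518*(1 + 2*(-518)) + 12*(19/34)) = √(-518*(1 - 1036) + 114/17) = √(-518*(-1035) + 114/17) = √(536130 + 114/17) = √(9114324/17) = 2*√38735877/17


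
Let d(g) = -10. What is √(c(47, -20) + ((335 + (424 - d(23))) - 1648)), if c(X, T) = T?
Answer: I*√899 ≈ 29.983*I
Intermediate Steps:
√(c(47, -20) + ((335 + (424 - d(23))) - 1648)) = √(-20 + ((335 + (424 - 1*(-10))) - 1648)) = √(-20 + ((335 + (424 + 10)) - 1648)) = √(-20 + ((335 + 434) - 1648)) = √(-20 + (769 - 1648)) = √(-20 - 879) = √(-899) = I*√899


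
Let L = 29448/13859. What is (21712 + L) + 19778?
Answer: 575039358/13859 ≈ 41492.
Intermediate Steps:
L = 29448/13859 (L = 29448*(1/13859) = 29448/13859 ≈ 2.1248)
(21712 + L) + 19778 = (21712 + 29448/13859) + 19778 = 300936056/13859 + 19778 = 575039358/13859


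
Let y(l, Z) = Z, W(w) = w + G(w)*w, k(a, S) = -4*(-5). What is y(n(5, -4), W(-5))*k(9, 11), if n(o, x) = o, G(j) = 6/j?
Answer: 20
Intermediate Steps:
k(a, S) = 20
W(w) = 6 + w (W(w) = w + (6/w)*w = w + 6 = 6 + w)
y(n(5, -4), W(-5))*k(9, 11) = (6 - 5)*20 = 1*20 = 20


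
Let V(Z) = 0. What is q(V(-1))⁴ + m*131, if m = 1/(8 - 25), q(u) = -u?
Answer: -131/17 ≈ -7.7059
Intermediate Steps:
m = -1/17 (m = 1/(-17) = -1/17 ≈ -0.058824)
q(V(-1))⁴ + m*131 = (-1*0)⁴ - 1/17*131 = 0⁴ - 131/17 = 0 - 131/17 = -131/17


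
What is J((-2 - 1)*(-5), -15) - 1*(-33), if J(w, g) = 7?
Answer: 40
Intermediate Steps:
J((-2 - 1)*(-5), -15) - 1*(-33) = 7 - 1*(-33) = 7 + 33 = 40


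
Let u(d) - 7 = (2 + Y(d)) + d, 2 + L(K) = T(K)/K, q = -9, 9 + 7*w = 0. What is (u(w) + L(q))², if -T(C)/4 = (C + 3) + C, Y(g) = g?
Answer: 2209/441 ≈ 5.0091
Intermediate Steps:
w = -9/7 (w = -9/7 + (⅐)*0 = -9/7 + 0 = -9/7 ≈ -1.2857)
T(C) = -12 - 8*C (T(C) = -4*((C + 3) + C) = -4*((3 + C) + C) = -4*(3 + 2*C) = -12 - 8*C)
L(K) = -2 + (-12 - 8*K)/K
u(d) = 9 + 2*d (u(d) = 7 + ((2 + d) + d) = 7 + (2 + 2*d) = 9 + 2*d)
(u(w) + L(q))² = ((9 + 2*(-9/7)) + (-10 - 12/(-9)))² = ((9 - 18/7) + (-10 - 12*(-⅑)))² = (45/7 + (-10 + 4/3))² = (45/7 - 26/3)² = (-47/21)² = 2209/441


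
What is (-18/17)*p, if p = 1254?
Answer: -22572/17 ≈ -1327.8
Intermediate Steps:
(-18/17)*p = -18/17*1254 = -22572/17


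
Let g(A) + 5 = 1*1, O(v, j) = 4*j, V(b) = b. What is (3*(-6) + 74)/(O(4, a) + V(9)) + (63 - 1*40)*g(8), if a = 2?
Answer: -1508/17 ≈ -88.706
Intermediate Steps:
g(A) = -4 (g(A) = -5 + 1*1 = -5 + 1 = -4)
(3*(-6) + 74)/(O(4, a) + V(9)) + (63 - 1*40)*g(8) = (3*(-6) + 74)/(4*2 + 9) + (63 - 1*40)*(-4) = (-18 + 74)/(8 + 9) + (63 - 40)*(-4) = 56/17 + 23*(-4) = 56*(1/17) - 92 = 56/17 - 92 = -1508/17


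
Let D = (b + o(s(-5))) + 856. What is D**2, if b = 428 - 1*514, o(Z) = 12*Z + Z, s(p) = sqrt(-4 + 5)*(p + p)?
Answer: 409600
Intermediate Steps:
s(p) = 2*p (s(p) = sqrt(1)*(2*p) = 1*(2*p) = 2*p)
o(Z) = 13*Z
b = -86 (b = 428 - 514 = -86)
D = 640 (D = (-86 + 13*(2*(-5))) + 856 = (-86 + 13*(-10)) + 856 = (-86 - 130) + 856 = -216 + 856 = 640)
D**2 = 640**2 = 409600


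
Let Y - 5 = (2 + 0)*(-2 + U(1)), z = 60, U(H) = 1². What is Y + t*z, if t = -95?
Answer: -5697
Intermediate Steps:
U(H) = 1
Y = 3 (Y = 5 + (2 + 0)*(-2 + 1) = 5 + 2*(-1) = 5 - 2 = 3)
Y + t*z = 3 - 95*60 = 3 - 5700 = -5697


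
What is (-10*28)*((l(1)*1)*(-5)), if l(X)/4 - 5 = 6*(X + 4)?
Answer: 196000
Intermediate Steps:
l(X) = 116 + 24*X (l(X) = 20 + 4*(6*(X + 4)) = 20 + 4*(6*(4 + X)) = 20 + 4*(24 + 6*X) = 20 + (96 + 24*X) = 116 + 24*X)
(-10*28)*((l(1)*1)*(-5)) = (-10*28)*(((116 + 24*1)*1)*(-5)) = -280*(116 + 24)*1*(-5) = -280*140*1*(-5) = -39200*(-5) = -280*(-700) = 196000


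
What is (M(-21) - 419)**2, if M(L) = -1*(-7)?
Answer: 169744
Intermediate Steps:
M(L) = 7
(M(-21) - 419)**2 = (7 - 419)**2 = (-412)**2 = 169744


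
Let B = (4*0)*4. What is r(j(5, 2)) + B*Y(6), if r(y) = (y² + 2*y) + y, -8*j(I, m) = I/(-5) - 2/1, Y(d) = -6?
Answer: 81/64 ≈ 1.2656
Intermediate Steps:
j(I, m) = ¼ + I/40 (j(I, m) = -(I/(-5) - 2/1)/8 = -(I*(-⅕) - 2*1)/8 = -(-I/5 - 2)/8 = -(-2 - I/5)/8 = ¼ + I/40)
r(y) = y² + 3*y
B = 0 (B = 0*4 = 0)
r(j(5, 2)) + B*Y(6) = (¼ + (1/40)*5)*(3 + (¼ + (1/40)*5)) + 0*(-6) = (¼ + ⅛)*(3 + (¼ + ⅛)) + 0 = 3*(3 + 3/8)/8 + 0 = (3/8)*(27/8) + 0 = 81/64 + 0 = 81/64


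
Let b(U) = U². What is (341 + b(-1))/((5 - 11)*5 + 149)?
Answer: 342/119 ≈ 2.8740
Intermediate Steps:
(341 + b(-1))/((5 - 11)*5 + 149) = (341 + (-1)²)/((5 - 11)*5 + 149) = (341 + 1)/(-6*5 + 149) = 342/(-30 + 149) = 342/119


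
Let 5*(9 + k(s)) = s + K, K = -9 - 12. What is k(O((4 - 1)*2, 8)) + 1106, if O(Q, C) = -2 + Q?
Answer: 5468/5 ≈ 1093.6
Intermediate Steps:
K = -21
k(s) = -66/5 + s/5 (k(s) = -9 + (s - 21)/5 = -9 + (-21 + s)/5 = -9 + (-21/5 + s/5) = -66/5 + s/5)
k(O((4 - 1)*2, 8)) + 1106 = (-66/5 + (-2 + (4 - 1)*2)/5) + 1106 = (-66/5 + (-2 + 3*2)/5) + 1106 = (-66/5 + (-2 + 6)/5) + 1106 = (-66/5 + (⅕)*4) + 1106 = (-66/5 + ⅘) + 1106 = -62/5 + 1106 = 5468/5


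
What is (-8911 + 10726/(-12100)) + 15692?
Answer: 41019687/6050 ≈ 6780.1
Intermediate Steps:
(-8911 + 10726/(-12100)) + 15692 = (-8911 + 10726*(-1/12100)) + 15692 = (-8911 - 5363/6050) + 15692 = -53916913/6050 + 15692 = 41019687/6050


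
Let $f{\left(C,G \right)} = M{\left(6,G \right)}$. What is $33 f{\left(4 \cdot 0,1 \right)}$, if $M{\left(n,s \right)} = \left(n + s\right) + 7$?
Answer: $462$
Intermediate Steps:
$M{\left(n,s \right)} = 7 + n + s$
$f{\left(C,G \right)} = 13 + G$ ($f{\left(C,G \right)} = 7 + 6 + G = 13 + G$)
$33 f{\left(4 \cdot 0,1 \right)} = 33 \left(13 + 1\right) = 33 \cdot 14 = 462$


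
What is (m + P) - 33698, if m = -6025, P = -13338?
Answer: -53061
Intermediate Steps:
(m + P) - 33698 = (-6025 - 13338) - 33698 = -19363 - 33698 = -53061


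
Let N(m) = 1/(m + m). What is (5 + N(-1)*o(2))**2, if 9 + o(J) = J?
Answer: 289/4 ≈ 72.250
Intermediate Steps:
N(m) = 1/(2*m)
o(J) = -9 + J
(5 + N(-1)*o(2))**2 = (5 + ((1/2)/(-1))*(-9 + 2))**2 = (5 + ((1/2)*(-1))*(-7))**2 = (5 - 1/2*(-7))**2 = (5 + 7/2)**2 = (17/2)**2 = 289/4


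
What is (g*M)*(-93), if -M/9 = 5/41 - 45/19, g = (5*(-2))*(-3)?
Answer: -43942500/779 ≈ -56409.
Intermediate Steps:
g = 30 (g = -10*(-3) = 30)
M = 15750/779 (M = -9*(5/41 - 45/19) = -9*(-1750/779) = 15750/779 ≈ 20.218)
(g*M)*(-93) = (30*(15750/779))*(-93) = (472500/779)*(-93) = -43942500/779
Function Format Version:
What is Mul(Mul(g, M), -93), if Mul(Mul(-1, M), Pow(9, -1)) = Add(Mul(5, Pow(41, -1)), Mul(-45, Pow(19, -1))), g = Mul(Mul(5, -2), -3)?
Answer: Rational(-43942500, 779) ≈ -56409.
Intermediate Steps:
g = 30 (g = Mul(-10, -3) = 30)
M = Rational(15750, 779) (M = Mul(-9, Add(Mul(5, Pow(41, -1)), Mul(-45, Pow(19, -1)))) = Mul(-9, Add(Mul(5, Rational(1, 41)), Mul(-45, Rational(1, 19)))) = Mul(-9, Add(Rational(5, 41), Rational(-45, 19))) = Mul(-9, Rational(-1750, 779)) = Rational(15750, 779) ≈ 20.218)
Mul(Mul(g, M), -93) = Mul(Mul(30, Rational(15750, 779)), -93) = Mul(Rational(472500, 779), -93) = Rational(-43942500, 779)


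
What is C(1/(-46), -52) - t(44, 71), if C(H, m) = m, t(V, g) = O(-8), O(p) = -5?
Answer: -47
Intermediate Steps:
t(V, g) = -5
C(1/(-46), -52) - t(44, 71) = -52 - 1*(-5) = -52 + 5 = -47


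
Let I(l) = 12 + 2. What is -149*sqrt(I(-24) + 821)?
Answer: -149*sqrt(835) ≈ -4305.6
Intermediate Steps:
I(l) = 14
-149*sqrt(I(-24) + 821) = -149*sqrt(14 + 821) = -149*sqrt(835)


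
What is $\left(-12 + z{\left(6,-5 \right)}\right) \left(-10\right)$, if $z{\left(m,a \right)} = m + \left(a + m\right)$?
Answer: $50$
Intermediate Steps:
$z{\left(m,a \right)} = a + 2 m$
$\left(-12 + z{\left(6,-5 \right)}\right) \left(-10\right) = \left(-12 + \left(-5 + 2 \cdot 6\right)\right) \left(-10\right) = \left(-12 + \left(-5 + 12\right)\right) \left(-10\right) = \left(-12 + 7\right) \left(-10\right) = \left(-5\right) \left(-10\right) = 50$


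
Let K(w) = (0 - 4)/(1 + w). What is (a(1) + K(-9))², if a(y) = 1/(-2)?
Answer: 0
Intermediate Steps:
K(w) = -4/(1 + w)
a(y) = -½
(a(1) + K(-9))² = (-½ - 4/(1 - 9))² = (-½ - 4/(-8))² = (-½ - 4*(-⅛))² = (-½ + ½)² = 0² = 0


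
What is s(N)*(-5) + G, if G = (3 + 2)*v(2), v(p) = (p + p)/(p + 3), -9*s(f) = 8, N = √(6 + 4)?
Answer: 76/9 ≈ 8.4444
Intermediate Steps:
N = √10 ≈ 3.1623
s(f) = -8/9 (s(f) = -⅑*8 = -8/9)
v(p) = 2*p/(3 + p) (v(p) = (2*p)/(3 + p) = 2*p/(3 + p))
G = 4 (G = (3 + 2)*(2*2/(3 + 2)) = 5*(2*2/5) = 5*(2*2*(⅕)) = 5*(⅘) = 4)
s(N)*(-5) + G = -8/9*(-5) + 4 = 40/9 + 4 = 76/9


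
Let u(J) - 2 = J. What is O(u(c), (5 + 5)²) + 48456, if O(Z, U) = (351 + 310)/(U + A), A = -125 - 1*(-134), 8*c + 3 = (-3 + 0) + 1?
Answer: 5282365/109 ≈ 48462.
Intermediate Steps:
c = -5/8 (c = -3/8 + ((-3 + 0) + 1)/8 = -3/8 + (-3 + 1)/8 = -3/8 + (⅛)*(-2) = -3/8 - ¼ = -5/8 ≈ -0.62500)
A = 9 (A = -125 + 134 = 9)
u(J) = 2 + J
O(Z, U) = 661/(9 + U) (O(Z, U) = (351 + 310)/(U + 9) = 661/(9 + U))
O(u(c), (5 + 5)²) + 48456 = 661/(9 + (5 + 5)²) + 48456 = 661/(9 + 10²) + 48456 = 661/(9 + 100) + 48456 = 661/109 + 48456 = 5282365/109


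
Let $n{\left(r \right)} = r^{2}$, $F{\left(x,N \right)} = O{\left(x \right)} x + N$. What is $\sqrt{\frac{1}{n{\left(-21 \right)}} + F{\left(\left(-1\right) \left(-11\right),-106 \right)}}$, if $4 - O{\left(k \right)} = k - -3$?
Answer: $\frac{i \sqrt{95255}}{21} \approx 14.697 i$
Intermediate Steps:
$O{\left(k \right)} = 1 - k$ ($O{\left(k \right)} = 4 - \left(k - -3\right) = 4 - \left(k + 3\right) = 4 - \left(3 + k\right) = 1 - k$)
$F{\left(x,N \right)} = N + x \left(1 - x\right)$ ($F{\left(x,N \right)} = \left(1 - x\right) x + N = x \left(1 - x\right) + N = N + x \left(1 - x\right)$)
$\sqrt{\frac{1}{n{\left(-21 \right)}} + F{\left(\left(-1\right) \left(-11\right),-106 \right)}} = \sqrt{\frac{1}{\left(-21\right)^{2}} - \left(106 + \left(-1\right) \left(-11\right) \left(-1 - -11\right)\right)} = \sqrt{\frac{1}{441} - \left(106 + 11 \left(-1 + 11\right)\right)} = \sqrt{\frac{1}{441} - \left(106 + 11 \cdot 10\right)} = \sqrt{\frac{1}{441} - 216} = \sqrt{- \frac{95255}{441}} = \frac{i \sqrt{95255}}{21}$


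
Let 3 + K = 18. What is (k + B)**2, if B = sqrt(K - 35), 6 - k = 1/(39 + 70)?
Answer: 188789/11881 + 2612*I*sqrt(5)/109 ≈ 15.89 + 53.584*I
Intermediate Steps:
K = 15 (K = -3 + 18 = 15)
k = 653/109 (k = 6 - 1/(39 + 70) = 6 - 1/109 = 653/109 ≈ 5.9908)
B = 2*I*sqrt(5) (B = sqrt(15 - 35) = sqrt(-20) = 2*I*sqrt(5) ≈ 4.4721*I)
(k + B)**2 = (653/109 + 2*I*sqrt(5))**2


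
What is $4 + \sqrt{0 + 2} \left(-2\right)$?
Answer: $4 - 2 \sqrt{2} \approx 1.1716$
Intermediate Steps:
$4 + \sqrt{0 + 2} \left(-2\right) = 4 + \sqrt{2} \left(-2\right) = 4 - 2 \sqrt{2}$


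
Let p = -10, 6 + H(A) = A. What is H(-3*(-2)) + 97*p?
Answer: -970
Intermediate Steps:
H(A) = -6 + A
H(-3*(-2)) + 97*p = (-6 - 3*(-2)) + 97*(-10) = (-6 + 6) - 970 = 0 - 970 = -970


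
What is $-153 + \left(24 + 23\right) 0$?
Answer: $-153$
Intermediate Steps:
$-153 + \left(24 + 23\right) 0 = -153 + 47 \cdot 0 = -153 + 0 = -153$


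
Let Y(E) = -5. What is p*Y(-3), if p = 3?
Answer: -15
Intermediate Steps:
p*Y(-3) = 3*(-5) = -15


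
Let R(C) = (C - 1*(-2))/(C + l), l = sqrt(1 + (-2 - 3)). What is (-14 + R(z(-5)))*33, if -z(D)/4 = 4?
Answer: -28182/65 + 231*I/65 ≈ -433.57 + 3.5538*I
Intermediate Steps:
z(D) = -16 (z(D) = -4*4 = -16)
l = 2*I (l = sqrt(1 - 5) = sqrt(-4) = 2*I ≈ 2.0*I)
R(C) = (2 + C)/(C + 2*I) (R(C) = (C - 1*(-2))/(C + 2*I) = (C + 2)/(C + 2*I) = (2 + C)/(C + 2*I))
(-14 + R(z(-5)))*33 = (-14 + (2 - 16)/(-16 + 2*I))*33 = (-14 + ((-16 - 2*I)/260)*(-14))*33 = (-14 - 7*(-16 - 2*I)/130)*33 = -462 - 231*(-16 - 2*I)/130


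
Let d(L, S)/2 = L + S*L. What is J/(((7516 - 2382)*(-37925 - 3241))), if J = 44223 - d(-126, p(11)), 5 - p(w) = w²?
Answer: -5081/70448748 ≈ -7.2123e-5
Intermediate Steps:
p(w) = 5 - w²
d(L, S) = 2*L + 2*L*S (d(L, S) = 2*(L + S*L) = 2*(L + L*S) = 2*L + 2*L*S)
J = 15243 (J = 44223 - 2*(-126)*(1 + (5 - 1*11²)) = 44223 - 2*(-126)*(1 + (5 - 1*121)) = 44223 - 2*(-126)*(1 + (5 - 121)) = 44223 - 2*(-126)*(1 - 116) = 44223 - 2*(-126)*(-115) = 44223 - 1*28980 = 44223 - 28980 = 15243)
J/(((7516 - 2382)*(-37925 - 3241))) = 15243/(((7516 - 2382)*(-37925 - 3241))) = 15243/((5134*(-41166))) = 15243/(-211346244) = 15243*(-1/211346244) = -5081/70448748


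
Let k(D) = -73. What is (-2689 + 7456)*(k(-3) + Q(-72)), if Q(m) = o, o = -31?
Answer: -495768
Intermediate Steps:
Q(m) = -31
(-2689 + 7456)*(k(-3) + Q(-72)) = (-2689 + 7456)*(-73 - 31) = 4767*(-104) = -495768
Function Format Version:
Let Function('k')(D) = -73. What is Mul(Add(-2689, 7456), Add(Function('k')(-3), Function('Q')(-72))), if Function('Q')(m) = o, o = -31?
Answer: -495768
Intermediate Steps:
Function('Q')(m) = -31
Mul(Add(-2689, 7456), Add(Function('k')(-3), Function('Q')(-72))) = Mul(Add(-2689, 7456), Add(-73, -31)) = Mul(4767, -104) = -495768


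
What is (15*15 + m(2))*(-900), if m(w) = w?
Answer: -204300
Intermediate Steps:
(15*15 + m(2))*(-900) = (15*15 + 2)*(-900) = (225 + 2)*(-900) = 227*(-900) = -204300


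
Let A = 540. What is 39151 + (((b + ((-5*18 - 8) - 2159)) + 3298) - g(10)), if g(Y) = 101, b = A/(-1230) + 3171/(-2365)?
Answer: 3887251234/96965 ≈ 40089.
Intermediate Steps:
b = -172581/96965 (b = 540/(-1230) + 3171/(-2365) = 540*(-1/1230) + 3171*(-1/2365) = -18/41 - 3171/2365 = -172581/96965 ≈ -1.7798)
39151 + (((b + ((-5*18 - 8) - 2159)) + 3298) - g(10)) = 39151 + (((-172581/96965 + ((-5*18 - 8) - 2159)) + 3298) - 1*101) = 39151 + (((-172581/96965 + ((-90 - 8) - 2159)) + 3298) - 101) = 39151 + (((-172581/96965 + (-98 - 2159)) + 3298) - 101) = 39151 + (((-172581/96965 - 2257) + 3298) - 101) = 39151 + ((-219022586/96965 + 3298) - 101) = 39151 + (100767984/96965 - 101) = 39151 + 90974519/96965 = 3887251234/96965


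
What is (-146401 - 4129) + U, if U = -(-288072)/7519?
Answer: -1131546998/7519 ≈ -1.5049e+5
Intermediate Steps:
U = 288072/7519 (U = -(-288072)/7519 = -1*(-288072/7519) = 288072/7519 ≈ 38.313)
(-146401 - 4129) + U = (-146401 - 4129) + 288072/7519 = -150530 + 288072/7519 = -1131546998/7519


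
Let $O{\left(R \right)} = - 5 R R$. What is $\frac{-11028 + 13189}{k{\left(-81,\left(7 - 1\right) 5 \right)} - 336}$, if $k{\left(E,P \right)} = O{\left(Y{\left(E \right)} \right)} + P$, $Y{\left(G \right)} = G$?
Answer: $- \frac{2161}{33111} \approx -0.065265$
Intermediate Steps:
$O{\left(R \right)} = - 5 R^{2}$
$k{\left(E,P \right)} = P - 5 E^{2}$ ($k{\left(E,P \right)} = - 5 E^{2} + P = P - 5 E^{2}$)
$\frac{-11028 + 13189}{k{\left(-81,\left(7 - 1\right) 5 \right)} - 336} = \frac{-11028 + 13189}{\left(\left(7 - 1\right) 5 - 5 \left(-81\right)^{2}\right) - 336} = \frac{2161}{\left(6 \cdot 5 - 32805\right) - 336} = \frac{2161}{\left(30 - 32805\right) - 336} = \frac{2161}{-32775 - 336} = \frac{2161}{-33111} = 2161 \left(- \frac{1}{33111}\right) = - \frac{2161}{33111}$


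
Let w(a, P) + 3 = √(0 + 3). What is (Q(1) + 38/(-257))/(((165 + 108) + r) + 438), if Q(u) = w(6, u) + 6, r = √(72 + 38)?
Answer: 521163/129890627 - 733*√110/129890627 - √330/505411 + 711*√3/505411 ≈ 0.0063538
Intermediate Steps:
r = √110 ≈ 10.488
w(a, P) = -3 + √3 (w(a, P) = -3 + √(0 + 3) = -3 + √3)
Q(u) = 3 + √3 (Q(u) = (-3 + √3) + 6 = 3 + √3)
(Q(1) + 38/(-257))/(((165 + 108) + r) + 438) = ((3 + √3) + 38/(-257))/(((165 + 108) + √110) + 438) = ((3 + √3) + 38*(-1/257))/((273 + √110) + 438) = ((3 + √3) - 38/257)/(711 + √110) = (733/257 + √3)/(711 + √110)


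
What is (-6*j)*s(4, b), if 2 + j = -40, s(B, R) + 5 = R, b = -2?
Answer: -1764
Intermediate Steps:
s(B, R) = -5 + R
j = -42 (j = -2 - 40 = -42)
(-6*j)*s(4, b) = (-6*(-42))*(-5 - 2) = 252*(-7) = -1764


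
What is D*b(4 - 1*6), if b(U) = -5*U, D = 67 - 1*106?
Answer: -390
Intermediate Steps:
D = -39 (D = 67 - 106 = -39)
D*b(4 - 1*6) = -(-195)*(4 - 1*6) = -(-195)*(4 - 6) = -(-195)*(-2) = -39*10 = -390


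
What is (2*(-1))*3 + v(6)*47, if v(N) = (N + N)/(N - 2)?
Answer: 135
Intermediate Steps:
v(N) = 2*N/(-2 + N) (v(N) = (2*N)/(-2 + N) = 2*N/(-2 + N))
(2*(-1))*3 + v(6)*47 = (2*(-1))*3 + (2*6/(-2 + 6))*47 = -2*3 + (2*6/4)*47 = -6 + (2*6*(¼))*47 = -6 + 3*47 = -6 + 141 = 135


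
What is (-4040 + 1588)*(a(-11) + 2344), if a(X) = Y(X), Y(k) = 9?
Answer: -5769556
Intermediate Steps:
a(X) = 9
(-4040 + 1588)*(a(-11) + 2344) = (-4040 + 1588)*(9 + 2344) = -2452*2353 = -5769556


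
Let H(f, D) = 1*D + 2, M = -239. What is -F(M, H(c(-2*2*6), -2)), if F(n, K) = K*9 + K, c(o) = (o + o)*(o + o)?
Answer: 0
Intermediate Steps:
c(o) = 4*o² (c(o) = (2*o)*(2*o) = 4*o²)
H(f, D) = 2 + D (H(f, D) = D + 2 = 2 + D)
F(n, K) = 10*K (F(n, K) = 9*K + K = 10*K)
-F(M, H(c(-2*2*6), -2)) = -10*(2 - 2) = -10*0 = -1*0 = 0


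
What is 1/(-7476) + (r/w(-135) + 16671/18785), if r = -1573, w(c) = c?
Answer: 15848646911/1263929940 ≈ 12.539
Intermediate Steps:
1/(-7476) + (r/w(-135) + 16671/18785) = 1/(-7476) + (-1573/(-135) + 16671/18785) = -1/7476 + (-1573*(-1/135) + 16671*(1/18785)) = -1/7476 + (1573/135 + 16671/18785) = -1/7476 + 6359878/507195 = 15848646911/1263929940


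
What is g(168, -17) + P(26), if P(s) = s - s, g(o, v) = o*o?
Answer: 28224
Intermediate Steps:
g(o, v) = o²
P(s) = 0
g(168, -17) + P(26) = 168² + 0 = 28224 + 0 = 28224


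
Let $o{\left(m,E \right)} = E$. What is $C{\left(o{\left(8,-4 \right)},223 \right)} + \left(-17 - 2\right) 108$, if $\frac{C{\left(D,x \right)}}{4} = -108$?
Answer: $-2484$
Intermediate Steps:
$C{\left(D,x \right)} = -432$ ($C{\left(D,x \right)} = 4 \left(-108\right) = -432$)
$C{\left(o{\left(8,-4 \right)},223 \right)} + \left(-17 - 2\right) 108 = -432 + \left(-17 - 2\right) 108 = -432 - 2052 = -2484$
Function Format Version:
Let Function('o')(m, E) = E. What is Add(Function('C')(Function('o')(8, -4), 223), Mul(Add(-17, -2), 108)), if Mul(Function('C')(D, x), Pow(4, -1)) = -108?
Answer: -2484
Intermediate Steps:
Function('C')(D, x) = -432 (Function('C')(D, x) = Mul(4, -108) = -432)
Add(Function('C')(Function('o')(8, -4), 223), Mul(Add(-17, -2), 108)) = Add(-432, Mul(Add(-17, -2), 108)) = Add(-432, Mul(-19, 108)) = Add(-432, -2052) = -2484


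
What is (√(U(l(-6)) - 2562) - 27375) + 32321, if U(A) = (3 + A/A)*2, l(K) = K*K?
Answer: 4946 + I*√2554 ≈ 4946.0 + 50.537*I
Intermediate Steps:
l(K) = K²
U(A) = 8 (U(A) = (3 + 1)*2 = 4*2 = 8)
(√(U(l(-6)) - 2562) - 27375) + 32321 = (√(8 - 2562) - 27375) + 32321 = (√(-2554) - 27375) + 32321 = (I*√2554 - 27375) + 32321 = (-27375 + I*√2554) + 32321 = 4946 + I*√2554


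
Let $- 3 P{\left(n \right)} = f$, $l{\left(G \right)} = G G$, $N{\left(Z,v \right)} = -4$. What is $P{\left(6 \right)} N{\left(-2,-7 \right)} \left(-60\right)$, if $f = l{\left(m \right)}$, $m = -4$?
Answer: $-1280$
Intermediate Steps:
$l{\left(G \right)} = G^{2}$
$f = 16$ ($f = \left(-4\right)^{2} = 16$)
$P{\left(n \right)} = - \frac{16}{3}$ ($P{\left(n \right)} = \left(- \frac{1}{3}\right) 16 = - \frac{16}{3}$)
$P{\left(6 \right)} N{\left(-2,-7 \right)} \left(-60\right) = \left(- \frac{16}{3}\right) \left(-4\right) \left(-60\right) = \frac{64}{3} \left(-60\right) = -1280$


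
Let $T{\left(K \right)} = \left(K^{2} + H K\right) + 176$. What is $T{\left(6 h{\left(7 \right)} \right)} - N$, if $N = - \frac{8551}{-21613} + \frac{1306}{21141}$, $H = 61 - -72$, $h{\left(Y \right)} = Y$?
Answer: $\frac{3438574175489}{456920433} \approx 7525.5$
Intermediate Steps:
$H = 133$ ($H = 61 + 72 = 133$)
$T{\left(K \right)} = 176 + K^{2} + 133 K$ ($T{\left(K \right)} = \left(K^{2} + 133 K\right) + 176 = 176 + K^{2} + 133 K$)
$N = \frac{209003269}{456920433}$ ($N = \left(-8551\right) \left(- \frac{1}{21613}\right) + 1306 \cdot \frac{1}{21141} = \frac{8551}{21613} + \frac{1306}{21141} = \frac{209003269}{456920433} \approx 0.45742$)
$T{\left(6 h{\left(7 \right)} \right)} - N = \left(176 + \left(6 \cdot 7\right)^{2} + 133 \cdot 6 \cdot 7\right) - \frac{209003269}{456920433} = \left(176 + 42^{2} + 133 \cdot 42\right) - \frac{209003269}{456920433} = \left(176 + 1764 + 5586\right) - \frac{209003269}{456920433} = 7526 - \frac{209003269}{456920433} = \frac{3438574175489}{456920433}$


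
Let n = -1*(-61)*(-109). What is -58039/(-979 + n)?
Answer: 58039/7628 ≈ 7.6087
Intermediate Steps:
n = -6649 (n = 61*(-109) = -6649)
-58039/(-979 + n) = -58039/(-979 - 6649) = -58039/(-7628) = -58039*(-1/7628) = 58039/7628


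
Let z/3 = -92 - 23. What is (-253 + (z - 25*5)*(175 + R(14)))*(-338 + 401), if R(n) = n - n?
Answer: -5197689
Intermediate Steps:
R(n) = 0
z = -345 (z = 3*(-92 - 23) = 3*(-115) = -345)
(-253 + (z - 25*5)*(175 + R(14)))*(-338 + 401) = (-253 + (-345 - 25*5)*(175 + 0))*(-338 + 401) = (-253 + (-345 - 125)*175)*63 = (-253 - 470*175)*63 = (-253 - 82250)*63 = -82503*63 = -5197689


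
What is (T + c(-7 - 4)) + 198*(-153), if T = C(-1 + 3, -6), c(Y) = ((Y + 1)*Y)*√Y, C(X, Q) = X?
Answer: -30292 + 110*I*√11 ≈ -30292.0 + 364.83*I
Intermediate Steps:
c(Y) = Y^(3/2)*(1 + Y) (c(Y) = ((1 + Y)*Y)*√Y = (Y*(1 + Y))*√Y = Y^(3/2)*(1 + Y))
T = 2 (T = -1 + 3 = 2)
(T + c(-7 - 4)) + 198*(-153) = (2 + (-7 - 4)^(3/2)*(1 + (-7 - 4))) + 198*(-153) = (2 + (-11)^(3/2)*(1 - 11)) - 30294 = (2 - 11*I*√11*(-10)) - 30294 = (2 + 110*I*√11) - 30294 = -30292 + 110*I*√11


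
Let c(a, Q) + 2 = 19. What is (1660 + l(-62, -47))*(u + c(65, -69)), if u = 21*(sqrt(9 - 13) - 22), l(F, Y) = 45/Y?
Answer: -34698875/47 + 3274950*I/47 ≈ -7.3827e+5 + 69680.0*I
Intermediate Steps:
c(a, Q) = 17 (c(a, Q) = -2 + 19 = 17)
u = -462 + 42*I (u = 21*(sqrt(-4) - 22) = 21*(2*I - 22) = 21*(-22 + 2*I) = -462 + 42*I ≈ -462.0 + 42.0*I)
(1660 + l(-62, -47))*(u + c(65, -69)) = (1660 + 45/(-47))*((-462 + 42*I) + 17) = (1660 + 45*(-1/47))*(-445 + 42*I) = (1660 - 45/47)*(-445 + 42*I) = 77975*(-445 + 42*I)/47 = -34698875/47 + 3274950*I/47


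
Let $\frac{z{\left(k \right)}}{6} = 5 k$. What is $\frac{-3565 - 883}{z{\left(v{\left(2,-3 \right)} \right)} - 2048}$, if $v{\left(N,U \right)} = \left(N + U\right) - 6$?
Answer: $\frac{2224}{1129} \approx 1.9699$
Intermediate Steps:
$v{\left(N,U \right)} = -6 + N + U$
$z{\left(k \right)} = 30 k$ ($z{\left(k \right)} = 6 \cdot 5 k = 30 k$)
$\frac{-3565 - 883}{z{\left(v{\left(2,-3 \right)} \right)} - 2048} = \frac{-3565 - 883}{30 \left(-6 + 2 - 3\right) - 2048} = - \frac{4448}{30 \left(-7\right) - 2048} = - \frac{4448}{-210 - 2048} = - \frac{4448}{-2258} = \left(-4448\right) \left(- \frac{1}{2258}\right) = \frac{2224}{1129}$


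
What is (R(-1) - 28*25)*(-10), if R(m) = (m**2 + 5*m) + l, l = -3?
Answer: 7070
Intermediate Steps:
R(m) = -3 + m**2 + 5*m (R(m) = (m**2 + 5*m) - 3 = -3 + m**2 + 5*m)
(R(-1) - 28*25)*(-10) = ((-3 + (-1)**2 + 5*(-1)) - 28*25)*(-10) = ((-3 + 1 - 5) - 700)*(-10) = (-7 - 700)*(-10) = -707*(-10) = 7070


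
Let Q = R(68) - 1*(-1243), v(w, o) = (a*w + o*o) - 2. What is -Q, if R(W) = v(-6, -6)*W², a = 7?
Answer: 35749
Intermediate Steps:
v(w, o) = -2 + o² + 7*w (v(w, o) = (7*w + o*o) - 2 = (7*w + o²) - 2 = (o² + 7*w) - 2 = -2 + o² + 7*w)
R(W) = -8*W² (R(W) = (-2 + (-6)² + 7*(-6))*W² = (-2 + 36 - 42)*W² = -8*W²)
Q = -35749 (Q = -8*68² - 1*(-1243) = -8*4624 + 1243 = -36992 + 1243 = -35749)
-Q = -1*(-35749) = 35749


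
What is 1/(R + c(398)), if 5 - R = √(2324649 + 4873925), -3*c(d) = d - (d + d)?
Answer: -1239/64616597 - 9*√7198574/64616597 ≈ -0.00039287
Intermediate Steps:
c(d) = d/3 (c(d) = -(d - (d + d))/3 = -(d - 2*d)/3 = -(-1)*d/3 = d/3)
R = 5 - √7198574 (R = 5 - √(2324649 + 4873925) = 5 - √7198574 ≈ -2678.0)
1/(R + c(398)) = 1/((5 - √7198574) + (⅓)*398) = 1/((5 - √7198574) + 398/3) = 1/(413/3 - √7198574)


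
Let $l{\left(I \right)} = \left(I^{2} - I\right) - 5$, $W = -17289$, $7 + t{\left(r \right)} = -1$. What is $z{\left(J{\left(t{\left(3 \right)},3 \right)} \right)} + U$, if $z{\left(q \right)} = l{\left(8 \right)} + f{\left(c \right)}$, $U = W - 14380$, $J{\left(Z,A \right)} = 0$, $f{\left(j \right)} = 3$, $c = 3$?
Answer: $-31615$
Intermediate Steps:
$t{\left(r \right)} = -8$ ($t{\left(r \right)} = -7 - 1 = -8$)
$l{\left(I \right)} = -5 + I^{2} - I$
$U = -31669$ ($U = -17289 - 14380 = -31669$)
$z{\left(q \right)} = 54$ ($z{\left(q \right)} = \left(-5 + 8^{2} - 8\right) + 3 = \left(-5 + 64 - 8\right) + 3 = 51 + 3 = 54$)
$z{\left(J{\left(t{\left(3 \right)},3 \right)} \right)} + U = 54 - 31669 = -31615$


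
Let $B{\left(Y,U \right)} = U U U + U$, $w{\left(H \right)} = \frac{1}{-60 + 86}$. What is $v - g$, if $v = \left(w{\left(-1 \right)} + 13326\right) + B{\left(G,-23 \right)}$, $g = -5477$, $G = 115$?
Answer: $\frac{171939}{26} \approx 6613.0$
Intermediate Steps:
$w{\left(H \right)} = \frac{1}{26}$
$B{\left(Y,U \right)} = U + U^{3}$ ($B{\left(Y,U \right)} = U^{2} U + U = U^{3} + U = U + U^{3}$)
$v = \frac{29537}{26}$ ($v = \left(\frac{1}{26} + 13326\right) + \left(-23 + \left(-23\right)^{3}\right) = \frac{346477}{26} - 12190 = \frac{29537}{26} \approx 1136.0$)
$v - g = \frac{29537}{26} - -5477 = \frac{29537}{26} + 5477 = \frac{171939}{26}$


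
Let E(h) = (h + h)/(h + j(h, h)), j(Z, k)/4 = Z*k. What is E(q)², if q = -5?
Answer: 4/361 ≈ 0.011080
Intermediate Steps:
j(Z, k) = 4*Z*k (j(Z, k) = 4*(Z*k) = 4*Z*k)
E(h) = 2*h/(h + 4*h²) (E(h) = (h + h)/(h + 4*h*h) = (2*h)/(h + 4*h²) = 2*h/(h + 4*h²))
E(q)² = (2/(1 + 4*(-5)))² = (2/(1 - 20))² = (2/(-19))² = (2*(-1/19))² = (-2/19)² = 4/361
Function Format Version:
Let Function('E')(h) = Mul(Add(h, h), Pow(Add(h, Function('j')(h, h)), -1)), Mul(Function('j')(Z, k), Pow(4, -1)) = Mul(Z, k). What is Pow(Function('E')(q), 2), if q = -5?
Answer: Rational(4, 361) ≈ 0.011080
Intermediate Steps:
Function('j')(Z, k) = Mul(4, Z, k) (Function('j')(Z, k) = Mul(4, Mul(Z, k)) = Mul(4, Z, k))
Function('E')(h) = Mul(2, h, Pow(Add(h, Mul(4, Pow(h, 2))), -1)) (Function('E')(h) = Mul(Add(h, h), Pow(Add(h, Mul(4, h, h)), -1)) = Mul(Mul(2, h), Pow(Add(h, Mul(4, Pow(h, 2))), -1)) = Mul(2, h, Pow(Add(h, Mul(4, Pow(h, 2))), -1)))
Pow(Function('E')(q), 2) = Pow(Mul(2, Pow(Add(1, Mul(4, -5)), -1)), 2) = Pow(Mul(2, Pow(Add(1, -20), -1)), 2) = Pow(Mul(2, Pow(-19, -1)), 2) = Pow(Mul(2, Rational(-1, 19)), 2) = Pow(Rational(-2, 19), 2) = Rational(4, 361)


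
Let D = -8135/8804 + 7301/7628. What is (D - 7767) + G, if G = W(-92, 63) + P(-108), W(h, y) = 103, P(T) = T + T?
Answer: -33074640146/4197307 ≈ -7880.0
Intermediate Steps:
D = 139014/4197307 (D = -8135*1/8804 + 7301*(1/7628) = -8135/8804 + 7301/7628 = 139014/4197307 ≈ 0.033120)
P(T) = 2*T
G = -113 (G = 103 + 2*(-108) = 103 - 216 = -113)
(D - 7767) + G = (139014/4197307 - 7767) - 113 = -32600344455/4197307 - 113 = -33074640146/4197307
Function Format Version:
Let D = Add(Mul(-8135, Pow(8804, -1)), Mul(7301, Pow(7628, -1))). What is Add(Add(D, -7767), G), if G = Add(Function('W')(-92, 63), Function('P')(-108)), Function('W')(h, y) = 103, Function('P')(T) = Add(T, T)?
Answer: Rational(-33074640146, 4197307) ≈ -7880.0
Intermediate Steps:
D = Rational(139014, 4197307) (D = Add(Mul(-8135, Rational(1, 8804)), Mul(7301, Rational(1, 7628))) = Add(Rational(-8135, 8804), Rational(7301, 7628)) = Rational(139014, 4197307) ≈ 0.033120)
Function('P')(T) = Mul(2, T)
G = -113 (G = Add(103, Mul(2, -108)) = Add(103, -216) = -113)
Add(Add(D, -7767), G) = Add(Add(Rational(139014, 4197307), -7767), -113) = Add(Rational(-32600344455, 4197307), -113) = Rational(-33074640146, 4197307)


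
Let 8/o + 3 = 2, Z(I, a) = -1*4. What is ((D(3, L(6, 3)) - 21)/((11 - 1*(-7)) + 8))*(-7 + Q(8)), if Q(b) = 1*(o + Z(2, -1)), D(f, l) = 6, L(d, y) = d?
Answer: 285/26 ≈ 10.962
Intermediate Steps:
Z(I, a) = -4
o = -8 (o = 8/(-3 + 2) = 8/(-1) = 8*(-1) = -8)
Q(b) = -12 (Q(b) = 1*(-8 - 4) = 1*(-12) = -12)
((D(3, L(6, 3)) - 21)/((11 - 1*(-7)) + 8))*(-7 + Q(8)) = ((6 - 21)/((11 - 1*(-7)) + 8))*(-7 - 12) = -15/((11 + 7) + 8)*(-19) = -15/(18 + 8)*(-19) = -15/26*(-19) = 285/26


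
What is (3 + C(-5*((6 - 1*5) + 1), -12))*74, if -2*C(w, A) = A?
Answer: 666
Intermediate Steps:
C(w, A) = -A/2
(3 + C(-5*((6 - 1*5) + 1), -12))*74 = (3 - 1/2*(-12))*74 = (3 + 6)*74 = 9*74 = 666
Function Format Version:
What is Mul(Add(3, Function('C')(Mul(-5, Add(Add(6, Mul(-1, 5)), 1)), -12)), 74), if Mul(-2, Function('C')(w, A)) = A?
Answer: 666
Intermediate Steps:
Function('C')(w, A) = Mul(Rational(-1, 2), A)
Mul(Add(3, Function('C')(Mul(-5, Add(Add(6, Mul(-1, 5)), 1)), -12)), 74) = Mul(Add(3, Mul(Rational(-1, 2), -12)), 74) = Mul(Add(3, 6), 74) = Mul(9, 74) = 666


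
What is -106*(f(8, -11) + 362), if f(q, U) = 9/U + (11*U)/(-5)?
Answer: -2246776/55 ≈ -40851.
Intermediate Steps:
f(q, U) = 9/U - 11*U/5 (f(q, U) = 9/U + (11*U)*(-1/5) = 9/U - 11*U/5)
-106*(f(8, -11) + 362) = -106*((9/(-11) - 11/5*(-11)) + 362) = -106*((9*(-1/11) + 121/5) + 362) = -106*((-9/11 + 121/5) + 362) = -106*(1286/55 + 362) = -106*21196/55 = -2246776/55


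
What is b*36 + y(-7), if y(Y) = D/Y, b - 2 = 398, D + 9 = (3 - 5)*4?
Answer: 100817/7 ≈ 14402.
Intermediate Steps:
D = -17 (D = -9 + (3 - 5)*4 = -9 - 2*4 = -9 - 8 = -17)
b = 400 (b = 2 + 398 = 400)
y(Y) = -17/Y
b*36 + y(-7) = 400*36 - 17/(-7) = 14400 - 17*(-⅐) = 14400 + 17/7 = 100817/7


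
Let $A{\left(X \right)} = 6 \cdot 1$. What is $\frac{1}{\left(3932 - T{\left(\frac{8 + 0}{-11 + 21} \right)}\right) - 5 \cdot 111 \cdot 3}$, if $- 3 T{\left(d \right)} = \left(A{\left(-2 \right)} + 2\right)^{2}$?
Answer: $\frac{3}{6865} \approx 0.000437$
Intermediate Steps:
$A{\left(X \right)} = 6$
$T{\left(d \right)} = - \frac{64}{3}$ ($T{\left(d \right)} = - \frac{\left(6 + 2\right)^{2}}{3} = - \frac{8^{2}}{3} = \left(- \frac{1}{3}\right) 64 = - \frac{64}{3}$)
$\frac{1}{\left(3932 - T{\left(\frac{8 + 0}{-11 + 21} \right)}\right) - 5 \cdot 111 \cdot 3} = \frac{1}{\left(3932 - - \frac{64}{3}\right) - 5 \cdot 111 \cdot 3} = \frac{1}{\left(3932 + \frac{64}{3}\right) - 1665} = \frac{1}{\frac{11860}{3} - 1665} = \frac{1}{\frac{6865}{3}} = \frac{3}{6865}$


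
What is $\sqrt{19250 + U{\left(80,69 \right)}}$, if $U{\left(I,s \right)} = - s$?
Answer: $\sqrt{19181} \approx 138.5$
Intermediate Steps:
$\sqrt{19250 + U{\left(80,69 \right)}} = \sqrt{19250 - 69} = \sqrt{19181}$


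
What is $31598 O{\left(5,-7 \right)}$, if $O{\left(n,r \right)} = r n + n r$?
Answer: $-2211860$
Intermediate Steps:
$O{\left(n,r \right)} = 2 n r$ ($O{\left(n,r \right)} = n r + n r = 2 n r$)
$31598 O{\left(5,-7 \right)} = 31598 \cdot 2 \cdot 5 \left(-7\right) = 31598 \left(-70\right) = -2211860$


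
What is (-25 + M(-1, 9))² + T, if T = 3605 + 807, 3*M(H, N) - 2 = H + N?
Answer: 43933/9 ≈ 4881.4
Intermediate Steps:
M(H, N) = ⅔ + H/3 + N/3 (M(H, N) = ⅔ + (H + N)/3 = ⅔ + (H/3 + N/3) = ⅔ + H/3 + N/3)
T = 4412
(-25 + M(-1, 9))² + T = (-25 + (⅔ + (⅓)*(-1) + (⅓)*9))² + 4412 = (-25 + (⅔ - ⅓ + 3))² + 4412 = (-25 + 10/3)² + 4412 = (-65/3)² + 4412 = 4225/9 + 4412 = 43933/9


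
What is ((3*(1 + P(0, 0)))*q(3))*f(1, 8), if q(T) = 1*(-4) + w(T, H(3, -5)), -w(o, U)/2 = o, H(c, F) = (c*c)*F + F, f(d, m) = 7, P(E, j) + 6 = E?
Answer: 1050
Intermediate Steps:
P(E, j) = -6 + E
H(c, F) = F + F*c² (H(c, F) = c²*F + F = F*c² + F = F + F*c²)
w(o, U) = -2*o
q(T) = -4 - 2*T (q(T) = 1*(-4) - 2*T = -4 - 2*T)
((3*(1 + P(0, 0)))*q(3))*f(1, 8) = ((3*(1 + (-6 + 0)))*(-4 - 2*3))*7 = ((3*(1 - 6))*(-4 - 6))*7 = ((3*(-5))*(-10))*7 = -15*(-10)*7 = 150*7 = 1050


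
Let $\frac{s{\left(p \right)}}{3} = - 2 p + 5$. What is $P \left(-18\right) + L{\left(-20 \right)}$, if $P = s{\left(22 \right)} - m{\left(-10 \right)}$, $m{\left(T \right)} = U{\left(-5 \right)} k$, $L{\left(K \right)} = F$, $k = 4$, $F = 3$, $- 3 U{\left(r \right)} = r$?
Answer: $2229$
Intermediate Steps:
$U{\left(r \right)} = - \frac{r}{3}$
$s{\left(p \right)} = 15 - 6 p$ ($s{\left(p \right)} = 3 \left(- 2 p + 5\right) = 3 \left(5 - 2 p\right) = 15 - 6 p$)
$L{\left(K \right)} = 3$
$m{\left(T \right)} = \frac{20}{3}$ ($m{\left(T \right)} = \left(- \frac{1}{3}\right) \left(-5\right) 4 = \frac{5}{3} \cdot 4 = \frac{20}{3}$)
$P = - \frac{371}{3}$ ($P = \left(15 - 132\right) - \frac{20}{3} = -117 - \frac{20}{3} = - \frac{371}{3} \approx -123.67$)
$P \left(-18\right) + L{\left(-20 \right)} = \left(- \frac{371}{3}\right) \left(-18\right) + 3 = 2226 + 3 = 2229$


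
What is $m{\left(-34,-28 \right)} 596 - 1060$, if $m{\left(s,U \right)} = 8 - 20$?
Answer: $-8212$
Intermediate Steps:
$m{\left(s,U \right)} = -12$ ($m{\left(s,U \right)} = 8 - 20 = -12$)
$m{\left(-34,-28 \right)} 596 - 1060 = \left(-12\right) 596 - 1060 = -7152 - 1060 = -8212$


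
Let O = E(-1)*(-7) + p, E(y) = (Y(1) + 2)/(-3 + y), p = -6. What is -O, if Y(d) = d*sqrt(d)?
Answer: 3/4 ≈ 0.75000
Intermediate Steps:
Y(d) = d**(3/2)
E(y) = 3/(-3 + y) (E(y) = (1**(3/2) + 2)/(-3 + y) = (1 + 2)/(-3 + y) = 3/(-3 + y))
O = -3/4 (O = (3/(-3 - 1))*(-7) - 6 = (3/(-4))*(-7) - 6 = (3*(-1/4))*(-7) - 6 = -3/4*(-7) - 6 = 21/4 - 6 = -3/4 ≈ -0.75000)
-O = -1*(-3/4) = 3/4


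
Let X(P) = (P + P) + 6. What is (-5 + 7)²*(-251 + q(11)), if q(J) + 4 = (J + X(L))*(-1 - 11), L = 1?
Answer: -1932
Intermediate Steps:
X(P) = 6 + 2*P (X(P) = 2*P + 6 = 6 + 2*P)
q(J) = -100 - 12*J (q(J) = -4 + (J + (6 + 2*1))*(-1 - 11) = -4 + (J + (6 + 2))*(-12) = -4 + (J + 8)*(-12) = -4 + (8 + J)*(-12) = -4 + (-96 - 12*J) = -100 - 12*J)
(-5 + 7)²*(-251 + q(11)) = (-5 + 7)²*(-251 + (-100 - 12*11)) = 2²*(-251 + (-100 - 132)) = 4*(-251 - 232) = 4*(-483) = -1932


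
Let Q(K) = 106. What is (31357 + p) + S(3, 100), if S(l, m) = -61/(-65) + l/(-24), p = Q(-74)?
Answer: 16361183/520 ≈ 31464.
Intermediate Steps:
p = 106
S(l, m) = 61/65 - l/24 (S(l, m) = -61*(-1/65) + l*(-1/24) = 61/65 - l/24)
(31357 + p) + S(3, 100) = (31357 + 106) + (61/65 - 1/24*3) = 31463 + (61/65 - 1/8) = 31463 + 423/520 = 16361183/520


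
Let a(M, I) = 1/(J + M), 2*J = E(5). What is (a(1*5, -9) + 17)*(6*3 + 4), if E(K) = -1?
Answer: 3410/9 ≈ 378.89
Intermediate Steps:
J = -½ (J = (½)*(-1) = -½ ≈ -0.50000)
a(M, I) = 1/(-½ + M)
(a(1*5, -9) + 17)*(6*3 + 4) = (2/(-1 + 2*(1*5)) + 17)*(6*3 + 4) = (2/(-1 + 2*5) + 17)*(18 + 4) = (2/(-1 + 10) + 17)*22 = (2/9 + 17)*22 = (155/9)*22 = 3410/9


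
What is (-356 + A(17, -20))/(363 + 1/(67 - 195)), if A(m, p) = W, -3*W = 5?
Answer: -137344/139389 ≈ -0.98533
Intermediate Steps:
W = -5/3 (W = -⅓*5 = -5/3 ≈ -1.6667)
A(m, p) = -5/3
(-356 + A(17, -20))/(363 + 1/(67 - 195)) = (-356 - 5/3)/(363 + 1/(67 - 195)) = -1073/(3*(363 + 1/(-128))) = -1073/(3*(363 - 1/128)) = -1073/(3*46463/128) = -1073/3*128/46463 = -137344/139389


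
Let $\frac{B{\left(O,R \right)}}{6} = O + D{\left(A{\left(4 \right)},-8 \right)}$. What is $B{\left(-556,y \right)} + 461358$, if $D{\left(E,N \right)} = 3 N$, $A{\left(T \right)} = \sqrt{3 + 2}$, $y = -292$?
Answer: $457878$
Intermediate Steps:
$A{\left(T \right)} = \sqrt{5}$
$B{\left(O,R \right)} = -144 + 6 O$ ($B{\left(O,R \right)} = 6 \left(O + 3 \left(-8\right)\right) = 6 \left(O - 24\right) = 6 \left(-24 + O\right) = -144 + 6 O$)
$B{\left(-556,y \right)} + 461358 = \left(-144 + 6 \left(-556\right)\right) + 461358 = \left(-144 - 3336\right) + 461358 = -3480 + 461358 = 457878$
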